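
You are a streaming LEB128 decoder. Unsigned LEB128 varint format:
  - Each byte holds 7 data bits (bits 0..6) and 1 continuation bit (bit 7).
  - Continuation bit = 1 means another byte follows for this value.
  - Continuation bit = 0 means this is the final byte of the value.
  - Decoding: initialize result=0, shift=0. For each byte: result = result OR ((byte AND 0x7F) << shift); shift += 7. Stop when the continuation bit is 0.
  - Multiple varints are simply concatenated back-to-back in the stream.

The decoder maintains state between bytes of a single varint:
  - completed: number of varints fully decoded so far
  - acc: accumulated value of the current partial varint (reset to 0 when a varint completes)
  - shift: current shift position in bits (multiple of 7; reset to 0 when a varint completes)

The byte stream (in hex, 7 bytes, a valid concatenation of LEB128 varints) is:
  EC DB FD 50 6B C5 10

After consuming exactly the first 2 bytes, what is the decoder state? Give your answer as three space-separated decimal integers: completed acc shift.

Answer: 0 11756 14

Derivation:
byte[0]=0xEC cont=1 payload=0x6C: acc |= 108<<0 -> completed=0 acc=108 shift=7
byte[1]=0xDB cont=1 payload=0x5B: acc |= 91<<7 -> completed=0 acc=11756 shift=14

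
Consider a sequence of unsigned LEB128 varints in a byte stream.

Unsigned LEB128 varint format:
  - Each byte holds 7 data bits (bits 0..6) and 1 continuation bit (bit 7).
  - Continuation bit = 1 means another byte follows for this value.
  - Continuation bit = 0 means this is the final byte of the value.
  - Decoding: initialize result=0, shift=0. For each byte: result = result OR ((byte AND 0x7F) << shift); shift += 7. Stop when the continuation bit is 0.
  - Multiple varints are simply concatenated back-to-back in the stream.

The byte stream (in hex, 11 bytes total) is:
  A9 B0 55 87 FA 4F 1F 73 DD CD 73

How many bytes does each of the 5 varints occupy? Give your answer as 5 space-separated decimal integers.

Answer: 3 3 1 1 3

Derivation:
  byte[0]=0xA9 cont=1 payload=0x29=41: acc |= 41<<0 -> acc=41 shift=7
  byte[1]=0xB0 cont=1 payload=0x30=48: acc |= 48<<7 -> acc=6185 shift=14
  byte[2]=0x55 cont=0 payload=0x55=85: acc |= 85<<14 -> acc=1398825 shift=21 [end]
Varint 1: bytes[0:3] = A9 B0 55 -> value 1398825 (3 byte(s))
  byte[3]=0x87 cont=1 payload=0x07=7: acc |= 7<<0 -> acc=7 shift=7
  byte[4]=0xFA cont=1 payload=0x7A=122: acc |= 122<<7 -> acc=15623 shift=14
  byte[5]=0x4F cont=0 payload=0x4F=79: acc |= 79<<14 -> acc=1309959 shift=21 [end]
Varint 2: bytes[3:6] = 87 FA 4F -> value 1309959 (3 byte(s))
  byte[6]=0x1F cont=0 payload=0x1F=31: acc |= 31<<0 -> acc=31 shift=7 [end]
Varint 3: bytes[6:7] = 1F -> value 31 (1 byte(s))
  byte[7]=0x73 cont=0 payload=0x73=115: acc |= 115<<0 -> acc=115 shift=7 [end]
Varint 4: bytes[7:8] = 73 -> value 115 (1 byte(s))
  byte[8]=0xDD cont=1 payload=0x5D=93: acc |= 93<<0 -> acc=93 shift=7
  byte[9]=0xCD cont=1 payload=0x4D=77: acc |= 77<<7 -> acc=9949 shift=14
  byte[10]=0x73 cont=0 payload=0x73=115: acc |= 115<<14 -> acc=1894109 shift=21 [end]
Varint 5: bytes[8:11] = DD CD 73 -> value 1894109 (3 byte(s))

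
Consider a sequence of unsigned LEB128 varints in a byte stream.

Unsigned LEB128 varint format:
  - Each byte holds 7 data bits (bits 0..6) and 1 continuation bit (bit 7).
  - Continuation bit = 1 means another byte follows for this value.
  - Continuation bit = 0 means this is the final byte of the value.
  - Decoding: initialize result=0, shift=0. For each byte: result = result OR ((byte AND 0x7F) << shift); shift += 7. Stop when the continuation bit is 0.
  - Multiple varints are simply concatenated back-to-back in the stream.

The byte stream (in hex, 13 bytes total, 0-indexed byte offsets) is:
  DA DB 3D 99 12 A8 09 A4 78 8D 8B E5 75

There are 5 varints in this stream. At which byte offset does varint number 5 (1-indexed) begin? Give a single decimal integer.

Answer: 9

Derivation:
  byte[0]=0xDA cont=1 payload=0x5A=90: acc |= 90<<0 -> acc=90 shift=7
  byte[1]=0xDB cont=1 payload=0x5B=91: acc |= 91<<7 -> acc=11738 shift=14
  byte[2]=0x3D cont=0 payload=0x3D=61: acc |= 61<<14 -> acc=1011162 shift=21 [end]
Varint 1: bytes[0:3] = DA DB 3D -> value 1011162 (3 byte(s))
  byte[3]=0x99 cont=1 payload=0x19=25: acc |= 25<<0 -> acc=25 shift=7
  byte[4]=0x12 cont=0 payload=0x12=18: acc |= 18<<7 -> acc=2329 shift=14 [end]
Varint 2: bytes[3:5] = 99 12 -> value 2329 (2 byte(s))
  byte[5]=0xA8 cont=1 payload=0x28=40: acc |= 40<<0 -> acc=40 shift=7
  byte[6]=0x09 cont=0 payload=0x09=9: acc |= 9<<7 -> acc=1192 shift=14 [end]
Varint 3: bytes[5:7] = A8 09 -> value 1192 (2 byte(s))
  byte[7]=0xA4 cont=1 payload=0x24=36: acc |= 36<<0 -> acc=36 shift=7
  byte[8]=0x78 cont=0 payload=0x78=120: acc |= 120<<7 -> acc=15396 shift=14 [end]
Varint 4: bytes[7:9] = A4 78 -> value 15396 (2 byte(s))
  byte[9]=0x8D cont=1 payload=0x0D=13: acc |= 13<<0 -> acc=13 shift=7
  byte[10]=0x8B cont=1 payload=0x0B=11: acc |= 11<<7 -> acc=1421 shift=14
  byte[11]=0xE5 cont=1 payload=0x65=101: acc |= 101<<14 -> acc=1656205 shift=21
  byte[12]=0x75 cont=0 payload=0x75=117: acc |= 117<<21 -> acc=247022989 shift=28 [end]
Varint 5: bytes[9:13] = 8D 8B E5 75 -> value 247022989 (4 byte(s))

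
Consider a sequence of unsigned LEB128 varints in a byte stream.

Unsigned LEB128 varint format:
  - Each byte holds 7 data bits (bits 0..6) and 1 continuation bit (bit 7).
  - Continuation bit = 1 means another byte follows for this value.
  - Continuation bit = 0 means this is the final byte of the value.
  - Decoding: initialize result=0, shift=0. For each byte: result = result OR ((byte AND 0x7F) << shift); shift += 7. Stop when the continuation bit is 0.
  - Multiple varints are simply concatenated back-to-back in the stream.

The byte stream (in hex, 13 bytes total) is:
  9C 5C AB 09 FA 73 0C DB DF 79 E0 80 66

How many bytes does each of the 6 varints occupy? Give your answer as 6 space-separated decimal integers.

Answer: 2 2 2 1 3 3

Derivation:
  byte[0]=0x9C cont=1 payload=0x1C=28: acc |= 28<<0 -> acc=28 shift=7
  byte[1]=0x5C cont=0 payload=0x5C=92: acc |= 92<<7 -> acc=11804 shift=14 [end]
Varint 1: bytes[0:2] = 9C 5C -> value 11804 (2 byte(s))
  byte[2]=0xAB cont=1 payload=0x2B=43: acc |= 43<<0 -> acc=43 shift=7
  byte[3]=0x09 cont=0 payload=0x09=9: acc |= 9<<7 -> acc=1195 shift=14 [end]
Varint 2: bytes[2:4] = AB 09 -> value 1195 (2 byte(s))
  byte[4]=0xFA cont=1 payload=0x7A=122: acc |= 122<<0 -> acc=122 shift=7
  byte[5]=0x73 cont=0 payload=0x73=115: acc |= 115<<7 -> acc=14842 shift=14 [end]
Varint 3: bytes[4:6] = FA 73 -> value 14842 (2 byte(s))
  byte[6]=0x0C cont=0 payload=0x0C=12: acc |= 12<<0 -> acc=12 shift=7 [end]
Varint 4: bytes[6:7] = 0C -> value 12 (1 byte(s))
  byte[7]=0xDB cont=1 payload=0x5B=91: acc |= 91<<0 -> acc=91 shift=7
  byte[8]=0xDF cont=1 payload=0x5F=95: acc |= 95<<7 -> acc=12251 shift=14
  byte[9]=0x79 cont=0 payload=0x79=121: acc |= 121<<14 -> acc=1994715 shift=21 [end]
Varint 5: bytes[7:10] = DB DF 79 -> value 1994715 (3 byte(s))
  byte[10]=0xE0 cont=1 payload=0x60=96: acc |= 96<<0 -> acc=96 shift=7
  byte[11]=0x80 cont=1 payload=0x00=0: acc |= 0<<7 -> acc=96 shift=14
  byte[12]=0x66 cont=0 payload=0x66=102: acc |= 102<<14 -> acc=1671264 shift=21 [end]
Varint 6: bytes[10:13] = E0 80 66 -> value 1671264 (3 byte(s))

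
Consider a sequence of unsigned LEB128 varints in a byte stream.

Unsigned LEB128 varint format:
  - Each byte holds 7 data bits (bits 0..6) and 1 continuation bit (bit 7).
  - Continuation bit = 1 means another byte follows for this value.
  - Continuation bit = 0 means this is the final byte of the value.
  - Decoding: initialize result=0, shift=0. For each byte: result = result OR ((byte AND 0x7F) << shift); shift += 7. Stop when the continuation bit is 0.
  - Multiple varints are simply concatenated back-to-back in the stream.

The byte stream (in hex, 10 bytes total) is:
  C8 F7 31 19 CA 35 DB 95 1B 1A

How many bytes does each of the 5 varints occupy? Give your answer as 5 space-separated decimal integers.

Answer: 3 1 2 3 1

Derivation:
  byte[0]=0xC8 cont=1 payload=0x48=72: acc |= 72<<0 -> acc=72 shift=7
  byte[1]=0xF7 cont=1 payload=0x77=119: acc |= 119<<7 -> acc=15304 shift=14
  byte[2]=0x31 cont=0 payload=0x31=49: acc |= 49<<14 -> acc=818120 shift=21 [end]
Varint 1: bytes[0:3] = C8 F7 31 -> value 818120 (3 byte(s))
  byte[3]=0x19 cont=0 payload=0x19=25: acc |= 25<<0 -> acc=25 shift=7 [end]
Varint 2: bytes[3:4] = 19 -> value 25 (1 byte(s))
  byte[4]=0xCA cont=1 payload=0x4A=74: acc |= 74<<0 -> acc=74 shift=7
  byte[5]=0x35 cont=0 payload=0x35=53: acc |= 53<<7 -> acc=6858 shift=14 [end]
Varint 3: bytes[4:6] = CA 35 -> value 6858 (2 byte(s))
  byte[6]=0xDB cont=1 payload=0x5B=91: acc |= 91<<0 -> acc=91 shift=7
  byte[7]=0x95 cont=1 payload=0x15=21: acc |= 21<<7 -> acc=2779 shift=14
  byte[8]=0x1B cont=0 payload=0x1B=27: acc |= 27<<14 -> acc=445147 shift=21 [end]
Varint 4: bytes[6:9] = DB 95 1B -> value 445147 (3 byte(s))
  byte[9]=0x1A cont=0 payload=0x1A=26: acc |= 26<<0 -> acc=26 shift=7 [end]
Varint 5: bytes[9:10] = 1A -> value 26 (1 byte(s))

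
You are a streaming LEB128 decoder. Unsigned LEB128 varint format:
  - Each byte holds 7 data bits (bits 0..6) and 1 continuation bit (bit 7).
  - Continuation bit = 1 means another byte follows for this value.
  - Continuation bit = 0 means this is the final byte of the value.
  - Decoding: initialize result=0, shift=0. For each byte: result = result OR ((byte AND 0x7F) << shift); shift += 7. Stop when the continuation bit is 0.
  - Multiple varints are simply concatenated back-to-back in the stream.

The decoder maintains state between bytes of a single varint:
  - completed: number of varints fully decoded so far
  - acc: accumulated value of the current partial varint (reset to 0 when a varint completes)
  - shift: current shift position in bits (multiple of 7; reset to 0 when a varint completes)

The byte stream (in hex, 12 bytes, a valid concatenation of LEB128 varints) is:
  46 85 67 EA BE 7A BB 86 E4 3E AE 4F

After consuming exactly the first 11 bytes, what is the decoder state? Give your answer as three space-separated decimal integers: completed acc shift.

Answer: 4 46 7

Derivation:
byte[0]=0x46 cont=0 payload=0x46: varint #1 complete (value=70); reset -> completed=1 acc=0 shift=0
byte[1]=0x85 cont=1 payload=0x05: acc |= 5<<0 -> completed=1 acc=5 shift=7
byte[2]=0x67 cont=0 payload=0x67: varint #2 complete (value=13189); reset -> completed=2 acc=0 shift=0
byte[3]=0xEA cont=1 payload=0x6A: acc |= 106<<0 -> completed=2 acc=106 shift=7
byte[4]=0xBE cont=1 payload=0x3E: acc |= 62<<7 -> completed=2 acc=8042 shift=14
byte[5]=0x7A cont=0 payload=0x7A: varint #3 complete (value=2006890); reset -> completed=3 acc=0 shift=0
byte[6]=0xBB cont=1 payload=0x3B: acc |= 59<<0 -> completed=3 acc=59 shift=7
byte[7]=0x86 cont=1 payload=0x06: acc |= 6<<7 -> completed=3 acc=827 shift=14
byte[8]=0xE4 cont=1 payload=0x64: acc |= 100<<14 -> completed=3 acc=1639227 shift=21
byte[9]=0x3E cont=0 payload=0x3E: varint #4 complete (value=131662651); reset -> completed=4 acc=0 shift=0
byte[10]=0xAE cont=1 payload=0x2E: acc |= 46<<0 -> completed=4 acc=46 shift=7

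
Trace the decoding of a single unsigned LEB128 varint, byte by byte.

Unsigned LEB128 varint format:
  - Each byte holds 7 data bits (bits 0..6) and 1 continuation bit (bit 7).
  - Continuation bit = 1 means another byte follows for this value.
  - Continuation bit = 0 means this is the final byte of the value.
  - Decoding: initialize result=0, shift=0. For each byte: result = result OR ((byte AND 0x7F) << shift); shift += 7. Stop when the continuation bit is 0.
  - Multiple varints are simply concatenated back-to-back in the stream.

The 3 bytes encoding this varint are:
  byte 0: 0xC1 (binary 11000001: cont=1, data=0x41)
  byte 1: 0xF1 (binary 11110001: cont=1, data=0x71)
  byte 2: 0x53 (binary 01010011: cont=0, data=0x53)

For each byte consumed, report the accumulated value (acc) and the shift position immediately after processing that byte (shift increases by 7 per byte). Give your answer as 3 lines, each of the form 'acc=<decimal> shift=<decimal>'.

byte 0=0xC1: payload=0x41=65, contrib = 65<<0 = 65; acc -> 65, shift -> 7
byte 1=0xF1: payload=0x71=113, contrib = 113<<7 = 14464; acc -> 14529, shift -> 14
byte 2=0x53: payload=0x53=83, contrib = 83<<14 = 1359872; acc -> 1374401, shift -> 21

Answer: acc=65 shift=7
acc=14529 shift=14
acc=1374401 shift=21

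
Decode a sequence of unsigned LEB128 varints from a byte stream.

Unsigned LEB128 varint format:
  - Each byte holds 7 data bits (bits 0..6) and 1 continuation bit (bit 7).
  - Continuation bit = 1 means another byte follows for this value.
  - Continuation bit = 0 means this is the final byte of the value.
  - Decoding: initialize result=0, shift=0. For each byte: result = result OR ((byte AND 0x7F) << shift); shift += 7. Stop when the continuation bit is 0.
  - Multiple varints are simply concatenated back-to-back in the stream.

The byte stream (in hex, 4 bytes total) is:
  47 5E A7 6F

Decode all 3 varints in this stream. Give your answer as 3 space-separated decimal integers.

  byte[0]=0x47 cont=0 payload=0x47=71: acc |= 71<<0 -> acc=71 shift=7 [end]
Varint 1: bytes[0:1] = 47 -> value 71 (1 byte(s))
  byte[1]=0x5E cont=0 payload=0x5E=94: acc |= 94<<0 -> acc=94 shift=7 [end]
Varint 2: bytes[1:2] = 5E -> value 94 (1 byte(s))
  byte[2]=0xA7 cont=1 payload=0x27=39: acc |= 39<<0 -> acc=39 shift=7
  byte[3]=0x6F cont=0 payload=0x6F=111: acc |= 111<<7 -> acc=14247 shift=14 [end]
Varint 3: bytes[2:4] = A7 6F -> value 14247 (2 byte(s))

Answer: 71 94 14247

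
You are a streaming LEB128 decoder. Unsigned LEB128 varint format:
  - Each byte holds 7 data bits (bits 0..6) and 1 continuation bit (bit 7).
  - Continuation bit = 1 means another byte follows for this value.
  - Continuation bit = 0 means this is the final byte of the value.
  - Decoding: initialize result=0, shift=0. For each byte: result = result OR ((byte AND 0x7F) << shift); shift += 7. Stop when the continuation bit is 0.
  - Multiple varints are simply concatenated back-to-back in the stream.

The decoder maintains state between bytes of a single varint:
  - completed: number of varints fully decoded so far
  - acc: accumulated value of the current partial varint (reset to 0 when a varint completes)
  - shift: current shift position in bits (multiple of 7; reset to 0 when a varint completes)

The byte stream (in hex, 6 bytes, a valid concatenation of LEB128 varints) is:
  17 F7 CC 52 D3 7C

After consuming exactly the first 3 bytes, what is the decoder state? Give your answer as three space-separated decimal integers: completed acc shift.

byte[0]=0x17 cont=0 payload=0x17: varint #1 complete (value=23); reset -> completed=1 acc=0 shift=0
byte[1]=0xF7 cont=1 payload=0x77: acc |= 119<<0 -> completed=1 acc=119 shift=7
byte[2]=0xCC cont=1 payload=0x4C: acc |= 76<<7 -> completed=1 acc=9847 shift=14

Answer: 1 9847 14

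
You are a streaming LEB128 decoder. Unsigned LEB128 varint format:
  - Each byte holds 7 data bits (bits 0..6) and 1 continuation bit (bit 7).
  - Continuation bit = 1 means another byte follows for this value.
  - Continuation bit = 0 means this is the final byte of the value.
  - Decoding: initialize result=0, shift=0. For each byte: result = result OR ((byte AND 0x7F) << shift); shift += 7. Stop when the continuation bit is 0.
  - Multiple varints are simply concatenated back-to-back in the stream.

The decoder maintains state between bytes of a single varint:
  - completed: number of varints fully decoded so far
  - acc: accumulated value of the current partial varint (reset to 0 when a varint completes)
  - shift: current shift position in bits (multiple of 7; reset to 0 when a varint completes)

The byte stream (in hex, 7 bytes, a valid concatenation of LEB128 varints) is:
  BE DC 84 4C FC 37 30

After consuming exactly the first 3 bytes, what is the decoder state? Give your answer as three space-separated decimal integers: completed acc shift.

byte[0]=0xBE cont=1 payload=0x3E: acc |= 62<<0 -> completed=0 acc=62 shift=7
byte[1]=0xDC cont=1 payload=0x5C: acc |= 92<<7 -> completed=0 acc=11838 shift=14
byte[2]=0x84 cont=1 payload=0x04: acc |= 4<<14 -> completed=0 acc=77374 shift=21

Answer: 0 77374 21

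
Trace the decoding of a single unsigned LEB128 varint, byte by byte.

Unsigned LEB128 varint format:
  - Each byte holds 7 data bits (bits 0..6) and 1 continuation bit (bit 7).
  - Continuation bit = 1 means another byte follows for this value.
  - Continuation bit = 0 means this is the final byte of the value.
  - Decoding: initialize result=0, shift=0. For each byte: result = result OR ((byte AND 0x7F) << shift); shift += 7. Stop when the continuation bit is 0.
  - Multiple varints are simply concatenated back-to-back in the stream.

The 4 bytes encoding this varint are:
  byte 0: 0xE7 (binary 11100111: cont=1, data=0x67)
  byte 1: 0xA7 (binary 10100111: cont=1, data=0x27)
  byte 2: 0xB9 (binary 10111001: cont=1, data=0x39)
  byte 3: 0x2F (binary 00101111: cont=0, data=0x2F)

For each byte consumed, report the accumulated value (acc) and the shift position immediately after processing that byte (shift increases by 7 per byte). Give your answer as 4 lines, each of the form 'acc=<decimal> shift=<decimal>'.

byte 0=0xE7: payload=0x67=103, contrib = 103<<0 = 103; acc -> 103, shift -> 7
byte 1=0xA7: payload=0x27=39, contrib = 39<<7 = 4992; acc -> 5095, shift -> 14
byte 2=0xB9: payload=0x39=57, contrib = 57<<14 = 933888; acc -> 938983, shift -> 21
byte 3=0x2F: payload=0x2F=47, contrib = 47<<21 = 98566144; acc -> 99505127, shift -> 28

Answer: acc=103 shift=7
acc=5095 shift=14
acc=938983 shift=21
acc=99505127 shift=28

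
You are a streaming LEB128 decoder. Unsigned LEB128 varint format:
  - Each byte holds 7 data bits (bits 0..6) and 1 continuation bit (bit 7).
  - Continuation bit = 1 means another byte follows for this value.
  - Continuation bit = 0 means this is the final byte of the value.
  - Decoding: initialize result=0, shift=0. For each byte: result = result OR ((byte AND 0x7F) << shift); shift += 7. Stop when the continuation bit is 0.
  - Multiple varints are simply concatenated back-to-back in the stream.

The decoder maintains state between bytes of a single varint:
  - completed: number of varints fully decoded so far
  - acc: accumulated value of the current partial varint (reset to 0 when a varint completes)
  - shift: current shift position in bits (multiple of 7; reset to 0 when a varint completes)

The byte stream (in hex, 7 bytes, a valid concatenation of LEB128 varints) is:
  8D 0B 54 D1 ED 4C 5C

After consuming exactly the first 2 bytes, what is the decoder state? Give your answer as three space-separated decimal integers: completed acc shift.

byte[0]=0x8D cont=1 payload=0x0D: acc |= 13<<0 -> completed=0 acc=13 shift=7
byte[1]=0x0B cont=0 payload=0x0B: varint #1 complete (value=1421); reset -> completed=1 acc=0 shift=0

Answer: 1 0 0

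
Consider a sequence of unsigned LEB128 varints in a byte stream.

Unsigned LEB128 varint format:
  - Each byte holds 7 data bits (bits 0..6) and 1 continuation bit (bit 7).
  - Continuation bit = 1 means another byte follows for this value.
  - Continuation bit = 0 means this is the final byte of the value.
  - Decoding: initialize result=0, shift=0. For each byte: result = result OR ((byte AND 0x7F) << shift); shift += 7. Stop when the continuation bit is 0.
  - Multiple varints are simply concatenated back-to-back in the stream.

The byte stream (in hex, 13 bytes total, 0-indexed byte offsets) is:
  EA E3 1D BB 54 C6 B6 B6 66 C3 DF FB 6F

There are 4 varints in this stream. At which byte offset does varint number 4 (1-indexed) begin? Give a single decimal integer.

Answer: 9

Derivation:
  byte[0]=0xEA cont=1 payload=0x6A=106: acc |= 106<<0 -> acc=106 shift=7
  byte[1]=0xE3 cont=1 payload=0x63=99: acc |= 99<<7 -> acc=12778 shift=14
  byte[2]=0x1D cont=0 payload=0x1D=29: acc |= 29<<14 -> acc=487914 shift=21 [end]
Varint 1: bytes[0:3] = EA E3 1D -> value 487914 (3 byte(s))
  byte[3]=0xBB cont=1 payload=0x3B=59: acc |= 59<<0 -> acc=59 shift=7
  byte[4]=0x54 cont=0 payload=0x54=84: acc |= 84<<7 -> acc=10811 shift=14 [end]
Varint 2: bytes[3:5] = BB 54 -> value 10811 (2 byte(s))
  byte[5]=0xC6 cont=1 payload=0x46=70: acc |= 70<<0 -> acc=70 shift=7
  byte[6]=0xB6 cont=1 payload=0x36=54: acc |= 54<<7 -> acc=6982 shift=14
  byte[7]=0xB6 cont=1 payload=0x36=54: acc |= 54<<14 -> acc=891718 shift=21
  byte[8]=0x66 cont=0 payload=0x66=102: acc |= 102<<21 -> acc=214801222 shift=28 [end]
Varint 3: bytes[5:9] = C6 B6 B6 66 -> value 214801222 (4 byte(s))
  byte[9]=0xC3 cont=1 payload=0x43=67: acc |= 67<<0 -> acc=67 shift=7
  byte[10]=0xDF cont=1 payload=0x5F=95: acc |= 95<<7 -> acc=12227 shift=14
  byte[11]=0xFB cont=1 payload=0x7B=123: acc |= 123<<14 -> acc=2027459 shift=21
  byte[12]=0x6F cont=0 payload=0x6F=111: acc |= 111<<21 -> acc=234811331 shift=28 [end]
Varint 4: bytes[9:13] = C3 DF FB 6F -> value 234811331 (4 byte(s))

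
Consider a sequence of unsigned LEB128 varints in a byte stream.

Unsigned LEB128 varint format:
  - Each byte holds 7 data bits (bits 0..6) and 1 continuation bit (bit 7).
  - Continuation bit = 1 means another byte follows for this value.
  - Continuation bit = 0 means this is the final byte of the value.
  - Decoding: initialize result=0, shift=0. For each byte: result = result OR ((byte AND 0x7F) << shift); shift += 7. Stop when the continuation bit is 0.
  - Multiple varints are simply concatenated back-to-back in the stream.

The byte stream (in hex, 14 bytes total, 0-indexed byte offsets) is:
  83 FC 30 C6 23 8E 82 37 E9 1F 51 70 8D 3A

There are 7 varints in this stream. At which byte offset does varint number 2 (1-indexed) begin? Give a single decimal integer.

Answer: 3

Derivation:
  byte[0]=0x83 cont=1 payload=0x03=3: acc |= 3<<0 -> acc=3 shift=7
  byte[1]=0xFC cont=1 payload=0x7C=124: acc |= 124<<7 -> acc=15875 shift=14
  byte[2]=0x30 cont=0 payload=0x30=48: acc |= 48<<14 -> acc=802307 shift=21 [end]
Varint 1: bytes[0:3] = 83 FC 30 -> value 802307 (3 byte(s))
  byte[3]=0xC6 cont=1 payload=0x46=70: acc |= 70<<0 -> acc=70 shift=7
  byte[4]=0x23 cont=0 payload=0x23=35: acc |= 35<<7 -> acc=4550 shift=14 [end]
Varint 2: bytes[3:5] = C6 23 -> value 4550 (2 byte(s))
  byte[5]=0x8E cont=1 payload=0x0E=14: acc |= 14<<0 -> acc=14 shift=7
  byte[6]=0x82 cont=1 payload=0x02=2: acc |= 2<<7 -> acc=270 shift=14
  byte[7]=0x37 cont=0 payload=0x37=55: acc |= 55<<14 -> acc=901390 shift=21 [end]
Varint 3: bytes[5:8] = 8E 82 37 -> value 901390 (3 byte(s))
  byte[8]=0xE9 cont=1 payload=0x69=105: acc |= 105<<0 -> acc=105 shift=7
  byte[9]=0x1F cont=0 payload=0x1F=31: acc |= 31<<7 -> acc=4073 shift=14 [end]
Varint 4: bytes[8:10] = E9 1F -> value 4073 (2 byte(s))
  byte[10]=0x51 cont=0 payload=0x51=81: acc |= 81<<0 -> acc=81 shift=7 [end]
Varint 5: bytes[10:11] = 51 -> value 81 (1 byte(s))
  byte[11]=0x70 cont=0 payload=0x70=112: acc |= 112<<0 -> acc=112 shift=7 [end]
Varint 6: bytes[11:12] = 70 -> value 112 (1 byte(s))
  byte[12]=0x8D cont=1 payload=0x0D=13: acc |= 13<<0 -> acc=13 shift=7
  byte[13]=0x3A cont=0 payload=0x3A=58: acc |= 58<<7 -> acc=7437 shift=14 [end]
Varint 7: bytes[12:14] = 8D 3A -> value 7437 (2 byte(s))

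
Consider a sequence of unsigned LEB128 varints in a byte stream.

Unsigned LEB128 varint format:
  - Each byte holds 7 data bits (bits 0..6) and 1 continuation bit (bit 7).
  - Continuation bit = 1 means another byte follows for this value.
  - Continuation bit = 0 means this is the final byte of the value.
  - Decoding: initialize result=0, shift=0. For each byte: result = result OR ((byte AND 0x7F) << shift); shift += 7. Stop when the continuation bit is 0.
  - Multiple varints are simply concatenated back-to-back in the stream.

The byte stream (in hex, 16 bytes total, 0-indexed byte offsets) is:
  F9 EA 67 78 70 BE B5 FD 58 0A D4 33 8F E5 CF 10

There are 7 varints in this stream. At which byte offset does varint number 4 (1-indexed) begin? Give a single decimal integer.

Answer: 5

Derivation:
  byte[0]=0xF9 cont=1 payload=0x79=121: acc |= 121<<0 -> acc=121 shift=7
  byte[1]=0xEA cont=1 payload=0x6A=106: acc |= 106<<7 -> acc=13689 shift=14
  byte[2]=0x67 cont=0 payload=0x67=103: acc |= 103<<14 -> acc=1701241 shift=21 [end]
Varint 1: bytes[0:3] = F9 EA 67 -> value 1701241 (3 byte(s))
  byte[3]=0x78 cont=0 payload=0x78=120: acc |= 120<<0 -> acc=120 shift=7 [end]
Varint 2: bytes[3:4] = 78 -> value 120 (1 byte(s))
  byte[4]=0x70 cont=0 payload=0x70=112: acc |= 112<<0 -> acc=112 shift=7 [end]
Varint 3: bytes[4:5] = 70 -> value 112 (1 byte(s))
  byte[5]=0xBE cont=1 payload=0x3E=62: acc |= 62<<0 -> acc=62 shift=7
  byte[6]=0xB5 cont=1 payload=0x35=53: acc |= 53<<7 -> acc=6846 shift=14
  byte[7]=0xFD cont=1 payload=0x7D=125: acc |= 125<<14 -> acc=2054846 shift=21
  byte[8]=0x58 cont=0 payload=0x58=88: acc |= 88<<21 -> acc=186604222 shift=28 [end]
Varint 4: bytes[5:9] = BE B5 FD 58 -> value 186604222 (4 byte(s))
  byte[9]=0x0A cont=0 payload=0x0A=10: acc |= 10<<0 -> acc=10 shift=7 [end]
Varint 5: bytes[9:10] = 0A -> value 10 (1 byte(s))
  byte[10]=0xD4 cont=1 payload=0x54=84: acc |= 84<<0 -> acc=84 shift=7
  byte[11]=0x33 cont=0 payload=0x33=51: acc |= 51<<7 -> acc=6612 shift=14 [end]
Varint 6: bytes[10:12] = D4 33 -> value 6612 (2 byte(s))
  byte[12]=0x8F cont=1 payload=0x0F=15: acc |= 15<<0 -> acc=15 shift=7
  byte[13]=0xE5 cont=1 payload=0x65=101: acc |= 101<<7 -> acc=12943 shift=14
  byte[14]=0xCF cont=1 payload=0x4F=79: acc |= 79<<14 -> acc=1307279 shift=21
  byte[15]=0x10 cont=0 payload=0x10=16: acc |= 16<<21 -> acc=34861711 shift=28 [end]
Varint 7: bytes[12:16] = 8F E5 CF 10 -> value 34861711 (4 byte(s))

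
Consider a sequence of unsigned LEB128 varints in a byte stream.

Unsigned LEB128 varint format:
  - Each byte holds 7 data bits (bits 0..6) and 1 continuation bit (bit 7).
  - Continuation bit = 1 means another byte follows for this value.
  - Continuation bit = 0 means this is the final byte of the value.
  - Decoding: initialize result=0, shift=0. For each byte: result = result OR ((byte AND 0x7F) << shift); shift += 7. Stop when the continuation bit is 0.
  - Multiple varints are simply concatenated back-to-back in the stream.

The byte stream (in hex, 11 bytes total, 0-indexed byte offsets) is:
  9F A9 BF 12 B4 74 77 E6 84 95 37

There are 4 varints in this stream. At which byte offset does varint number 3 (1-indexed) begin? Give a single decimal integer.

Answer: 6

Derivation:
  byte[0]=0x9F cont=1 payload=0x1F=31: acc |= 31<<0 -> acc=31 shift=7
  byte[1]=0xA9 cont=1 payload=0x29=41: acc |= 41<<7 -> acc=5279 shift=14
  byte[2]=0xBF cont=1 payload=0x3F=63: acc |= 63<<14 -> acc=1037471 shift=21
  byte[3]=0x12 cont=0 payload=0x12=18: acc |= 18<<21 -> acc=38786207 shift=28 [end]
Varint 1: bytes[0:4] = 9F A9 BF 12 -> value 38786207 (4 byte(s))
  byte[4]=0xB4 cont=1 payload=0x34=52: acc |= 52<<0 -> acc=52 shift=7
  byte[5]=0x74 cont=0 payload=0x74=116: acc |= 116<<7 -> acc=14900 shift=14 [end]
Varint 2: bytes[4:6] = B4 74 -> value 14900 (2 byte(s))
  byte[6]=0x77 cont=0 payload=0x77=119: acc |= 119<<0 -> acc=119 shift=7 [end]
Varint 3: bytes[6:7] = 77 -> value 119 (1 byte(s))
  byte[7]=0xE6 cont=1 payload=0x66=102: acc |= 102<<0 -> acc=102 shift=7
  byte[8]=0x84 cont=1 payload=0x04=4: acc |= 4<<7 -> acc=614 shift=14
  byte[9]=0x95 cont=1 payload=0x15=21: acc |= 21<<14 -> acc=344678 shift=21
  byte[10]=0x37 cont=0 payload=0x37=55: acc |= 55<<21 -> acc=115688038 shift=28 [end]
Varint 4: bytes[7:11] = E6 84 95 37 -> value 115688038 (4 byte(s))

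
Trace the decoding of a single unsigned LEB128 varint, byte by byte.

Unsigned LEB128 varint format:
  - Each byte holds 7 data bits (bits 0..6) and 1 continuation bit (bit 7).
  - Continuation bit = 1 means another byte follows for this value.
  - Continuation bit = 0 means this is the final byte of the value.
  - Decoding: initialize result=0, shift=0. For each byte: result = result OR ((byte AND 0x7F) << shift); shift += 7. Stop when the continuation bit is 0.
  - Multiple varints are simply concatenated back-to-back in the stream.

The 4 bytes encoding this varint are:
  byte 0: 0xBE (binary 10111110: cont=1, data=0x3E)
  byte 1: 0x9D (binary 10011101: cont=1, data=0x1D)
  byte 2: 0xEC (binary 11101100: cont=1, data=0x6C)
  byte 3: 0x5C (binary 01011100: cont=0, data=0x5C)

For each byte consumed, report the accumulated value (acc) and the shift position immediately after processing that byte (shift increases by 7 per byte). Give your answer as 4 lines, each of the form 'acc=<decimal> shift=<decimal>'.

Answer: acc=62 shift=7
acc=3774 shift=14
acc=1773246 shift=21
acc=194711230 shift=28

Derivation:
byte 0=0xBE: payload=0x3E=62, contrib = 62<<0 = 62; acc -> 62, shift -> 7
byte 1=0x9D: payload=0x1D=29, contrib = 29<<7 = 3712; acc -> 3774, shift -> 14
byte 2=0xEC: payload=0x6C=108, contrib = 108<<14 = 1769472; acc -> 1773246, shift -> 21
byte 3=0x5C: payload=0x5C=92, contrib = 92<<21 = 192937984; acc -> 194711230, shift -> 28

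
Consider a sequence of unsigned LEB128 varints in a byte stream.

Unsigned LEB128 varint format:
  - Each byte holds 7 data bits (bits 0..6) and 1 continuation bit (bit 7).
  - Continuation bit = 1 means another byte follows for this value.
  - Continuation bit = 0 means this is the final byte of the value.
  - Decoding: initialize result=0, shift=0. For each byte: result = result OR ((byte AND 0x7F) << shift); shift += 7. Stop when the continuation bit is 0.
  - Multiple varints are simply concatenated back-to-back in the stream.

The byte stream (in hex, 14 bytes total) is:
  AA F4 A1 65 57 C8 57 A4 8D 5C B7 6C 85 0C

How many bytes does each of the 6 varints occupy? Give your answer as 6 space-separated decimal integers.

  byte[0]=0xAA cont=1 payload=0x2A=42: acc |= 42<<0 -> acc=42 shift=7
  byte[1]=0xF4 cont=1 payload=0x74=116: acc |= 116<<7 -> acc=14890 shift=14
  byte[2]=0xA1 cont=1 payload=0x21=33: acc |= 33<<14 -> acc=555562 shift=21
  byte[3]=0x65 cont=0 payload=0x65=101: acc |= 101<<21 -> acc=212367914 shift=28 [end]
Varint 1: bytes[0:4] = AA F4 A1 65 -> value 212367914 (4 byte(s))
  byte[4]=0x57 cont=0 payload=0x57=87: acc |= 87<<0 -> acc=87 shift=7 [end]
Varint 2: bytes[4:5] = 57 -> value 87 (1 byte(s))
  byte[5]=0xC8 cont=1 payload=0x48=72: acc |= 72<<0 -> acc=72 shift=7
  byte[6]=0x57 cont=0 payload=0x57=87: acc |= 87<<7 -> acc=11208 shift=14 [end]
Varint 3: bytes[5:7] = C8 57 -> value 11208 (2 byte(s))
  byte[7]=0xA4 cont=1 payload=0x24=36: acc |= 36<<0 -> acc=36 shift=7
  byte[8]=0x8D cont=1 payload=0x0D=13: acc |= 13<<7 -> acc=1700 shift=14
  byte[9]=0x5C cont=0 payload=0x5C=92: acc |= 92<<14 -> acc=1509028 shift=21 [end]
Varint 4: bytes[7:10] = A4 8D 5C -> value 1509028 (3 byte(s))
  byte[10]=0xB7 cont=1 payload=0x37=55: acc |= 55<<0 -> acc=55 shift=7
  byte[11]=0x6C cont=0 payload=0x6C=108: acc |= 108<<7 -> acc=13879 shift=14 [end]
Varint 5: bytes[10:12] = B7 6C -> value 13879 (2 byte(s))
  byte[12]=0x85 cont=1 payload=0x05=5: acc |= 5<<0 -> acc=5 shift=7
  byte[13]=0x0C cont=0 payload=0x0C=12: acc |= 12<<7 -> acc=1541 shift=14 [end]
Varint 6: bytes[12:14] = 85 0C -> value 1541 (2 byte(s))

Answer: 4 1 2 3 2 2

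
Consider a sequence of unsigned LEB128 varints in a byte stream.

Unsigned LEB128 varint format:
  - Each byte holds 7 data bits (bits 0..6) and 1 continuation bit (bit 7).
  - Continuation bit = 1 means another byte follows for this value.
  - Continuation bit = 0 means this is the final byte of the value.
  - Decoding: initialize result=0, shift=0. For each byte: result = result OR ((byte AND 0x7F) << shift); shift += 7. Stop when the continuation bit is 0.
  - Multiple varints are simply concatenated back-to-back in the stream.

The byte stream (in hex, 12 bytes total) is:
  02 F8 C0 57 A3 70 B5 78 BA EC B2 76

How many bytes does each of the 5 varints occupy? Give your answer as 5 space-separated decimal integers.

Answer: 1 3 2 2 4

Derivation:
  byte[0]=0x02 cont=0 payload=0x02=2: acc |= 2<<0 -> acc=2 shift=7 [end]
Varint 1: bytes[0:1] = 02 -> value 2 (1 byte(s))
  byte[1]=0xF8 cont=1 payload=0x78=120: acc |= 120<<0 -> acc=120 shift=7
  byte[2]=0xC0 cont=1 payload=0x40=64: acc |= 64<<7 -> acc=8312 shift=14
  byte[3]=0x57 cont=0 payload=0x57=87: acc |= 87<<14 -> acc=1433720 shift=21 [end]
Varint 2: bytes[1:4] = F8 C0 57 -> value 1433720 (3 byte(s))
  byte[4]=0xA3 cont=1 payload=0x23=35: acc |= 35<<0 -> acc=35 shift=7
  byte[5]=0x70 cont=0 payload=0x70=112: acc |= 112<<7 -> acc=14371 shift=14 [end]
Varint 3: bytes[4:6] = A3 70 -> value 14371 (2 byte(s))
  byte[6]=0xB5 cont=1 payload=0x35=53: acc |= 53<<0 -> acc=53 shift=7
  byte[7]=0x78 cont=0 payload=0x78=120: acc |= 120<<7 -> acc=15413 shift=14 [end]
Varint 4: bytes[6:8] = B5 78 -> value 15413 (2 byte(s))
  byte[8]=0xBA cont=1 payload=0x3A=58: acc |= 58<<0 -> acc=58 shift=7
  byte[9]=0xEC cont=1 payload=0x6C=108: acc |= 108<<7 -> acc=13882 shift=14
  byte[10]=0xB2 cont=1 payload=0x32=50: acc |= 50<<14 -> acc=833082 shift=21
  byte[11]=0x76 cont=0 payload=0x76=118: acc |= 118<<21 -> acc=248297018 shift=28 [end]
Varint 5: bytes[8:12] = BA EC B2 76 -> value 248297018 (4 byte(s))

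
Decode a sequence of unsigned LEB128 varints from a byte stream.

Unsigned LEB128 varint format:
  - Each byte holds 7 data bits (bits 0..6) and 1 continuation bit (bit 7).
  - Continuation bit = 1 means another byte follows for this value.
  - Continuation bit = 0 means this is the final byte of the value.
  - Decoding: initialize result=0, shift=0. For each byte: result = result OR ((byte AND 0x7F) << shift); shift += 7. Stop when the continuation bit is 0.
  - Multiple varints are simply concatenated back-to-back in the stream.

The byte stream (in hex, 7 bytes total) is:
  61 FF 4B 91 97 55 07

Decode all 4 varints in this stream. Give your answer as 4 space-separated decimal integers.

  byte[0]=0x61 cont=0 payload=0x61=97: acc |= 97<<0 -> acc=97 shift=7 [end]
Varint 1: bytes[0:1] = 61 -> value 97 (1 byte(s))
  byte[1]=0xFF cont=1 payload=0x7F=127: acc |= 127<<0 -> acc=127 shift=7
  byte[2]=0x4B cont=0 payload=0x4B=75: acc |= 75<<7 -> acc=9727 shift=14 [end]
Varint 2: bytes[1:3] = FF 4B -> value 9727 (2 byte(s))
  byte[3]=0x91 cont=1 payload=0x11=17: acc |= 17<<0 -> acc=17 shift=7
  byte[4]=0x97 cont=1 payload=0x17=23: acc |= 23<<7 -> acc=2961 shift=14
  byte[5]=0x55 cont=0 payload=0x55=85: acc |= 85<<14 -> acc=1395601 shift=21 [end]
Varint 3: bytes[3:6] = 91 97 55 -> value 1395601 (3 byte(s))
  byte[6]=0x07 cont=0 payload=0x07=7: acc |= 7<<0 -> acc=7 shift=7 [end]
Varint 4: bytes[6:7] = 07 -> value 7 (1 byte(s))

Answer: 97 9727 1395601 7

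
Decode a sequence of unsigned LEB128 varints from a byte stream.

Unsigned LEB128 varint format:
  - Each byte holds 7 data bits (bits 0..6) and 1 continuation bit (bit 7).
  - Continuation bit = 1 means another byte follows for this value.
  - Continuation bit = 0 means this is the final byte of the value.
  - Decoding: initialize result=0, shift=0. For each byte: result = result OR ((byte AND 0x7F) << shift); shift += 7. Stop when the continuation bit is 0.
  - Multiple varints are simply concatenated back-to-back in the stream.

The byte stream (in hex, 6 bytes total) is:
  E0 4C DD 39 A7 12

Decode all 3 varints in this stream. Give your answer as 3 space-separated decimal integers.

  byte[0]=0xE0 cont=1 payload=0x60=96: acc |= 96<<0 -> acc=96 shift=7
  byte[1]=0x4C cont=0 payload=0x4C=76: acc |= 76<<7 -> acc=9824 shift=14 [end]
Varint 1: bytes[0:2] = E0 4C -> value 9824 (2 byte(s))
  byte[2]=0xDD cont=1 payload=0x5D=93: acc |= 93<<0 -> acc=93 shift=7
  byte[3]=0x39 cont=0 payload=0x39=57: acc |= 57<<7 -> acc=7389 shift=14 [end]
Varint 2: bytes[2:4] = DD 39 -> value 7389 (2 byte(s))
  byte[4]=0xA7 cont=1 payload=0x27=39: acc |= 39<<0 -> acc=39 shift=7
  byte[5]=0x12 cont=0 payload=0x12=18: acc |= 18<<7 -> acc=2343 shift=14 [end]
Varint 3: bytes[4:6] = A7 12 -> value 2343 (2 byte(s))

Answer: 9824 7389 2343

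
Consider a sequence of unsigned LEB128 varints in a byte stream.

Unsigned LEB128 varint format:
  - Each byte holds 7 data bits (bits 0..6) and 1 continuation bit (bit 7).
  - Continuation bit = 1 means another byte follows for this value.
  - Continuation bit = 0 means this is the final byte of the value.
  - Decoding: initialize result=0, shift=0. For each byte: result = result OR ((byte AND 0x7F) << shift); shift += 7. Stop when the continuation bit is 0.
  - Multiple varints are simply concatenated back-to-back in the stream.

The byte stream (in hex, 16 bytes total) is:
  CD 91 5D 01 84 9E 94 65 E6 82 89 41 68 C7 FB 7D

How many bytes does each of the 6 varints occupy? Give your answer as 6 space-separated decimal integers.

  byte[0]=0xCD cont=1 payload=0x4D=77: acc |= 77<<0 -> acc=77 shift=7
  byte[1]=0x91 cont=1 payload=0x11=17: acc |= 17<<7 -> acc=2253 shift=14
  byte[2]=0x5D cont=0 payload=0x5D=93: acc |= 93<<14 -> acc=1525965 shift=21 [end]
Varint 1: bytes[0:3] = CD 91 5D -> value 1525965 (3 byte(s))
  byte[3]=0x01 cont=0 payload=0x01=1: acc |= 1<<0 -> acc=1 shift=7 [end]
Varint 2: bytes[3:4] = 01 -> value 1 (1 byte(s))
  byte[4]=0x84 cont=1 payload=0x04=4: acc |= 4<<0 -> acc=4 shift=7
  byte[5]=0x9E cont=1 payload=0x1E=30: acc |= 30<<7 -> acc=3844 shift=14
  byte[6]=0x94 cont=1 payload=0x14=20: acc |= 20<<14 -> acc=331524 shift=21
  byte[7]=0x65 cont=0 payload=0x65=101: acc |= 101<<21 -> acc=212143876 shift=28 [end]
Varint 3: bytes[4:8] = 84 9E 94 65 -> value 212143876 (4 byte(s))
  byte[8]=0xE6 cont=1 payload=0x66=102: acc |= 102<<0 -> acc=102 shift=7
  byte[9]=0x82 cont=1 payload=0x02=2: acc |= 2<<7 -> acc=358 shift=14
  byte[10]=0x89 cont=1 payload=0x09=9: acc |= 9<<14 -> acc=147814 shift=21
  byte[11]=0x41 cont=0 payload=0x41=65: acc |= 65<<21 -> acc=136462694 shift=28 [end]
Varint 4: bytes[8:12] = E6 82 89 41 -> value 136462694 (4 byte(s))
  byte[12]=0x68 cont=0 payload=0x68=104: acc |= 104<<0 -> acc=104 shift=7 [end]
Varint 5: bytes[12:13] = 68 -> value 104 (1 byte(s))
  byte[13]=0xC7 cont=1 payload=0x47=71: acc |= 71<<0 -> acc=71 shift=7
  byte[14]=0xFB cont=1 payload=0x7B=123: acc |= 123<<7 -> acc=15815 shift=14
  byte[15]=0x7D cont=0 payload=0x7D=125: acc |= 125<<14 -> acc=2063815 shift=21 [end]
Varint 6: bytes[13:16] = C7 FB 7D -> value 2063815 (3 byte(s))

Answer: 3 1 4 4 1 3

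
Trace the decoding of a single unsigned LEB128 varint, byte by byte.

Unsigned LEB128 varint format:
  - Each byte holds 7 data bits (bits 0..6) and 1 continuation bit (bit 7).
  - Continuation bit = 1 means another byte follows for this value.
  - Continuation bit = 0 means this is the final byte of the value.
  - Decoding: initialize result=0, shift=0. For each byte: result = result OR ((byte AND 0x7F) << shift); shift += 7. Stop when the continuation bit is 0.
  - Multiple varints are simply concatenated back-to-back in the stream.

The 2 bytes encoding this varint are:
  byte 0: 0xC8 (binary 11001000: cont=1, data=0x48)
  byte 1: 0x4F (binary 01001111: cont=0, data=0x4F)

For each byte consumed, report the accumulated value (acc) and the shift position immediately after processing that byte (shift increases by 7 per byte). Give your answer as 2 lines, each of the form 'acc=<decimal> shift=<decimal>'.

Answer: acc=72 shift=7
acc=10184 shift=14

Derivation:
byte 0=0xC8: payload=0x48=72, contrib = 72<<0 = 72; acc -> 72, shift -> 7
byte 1=0x4F: payload=0x4F=79, contrib = 79<<7 = 10112; acc -> 10184, shift -> 14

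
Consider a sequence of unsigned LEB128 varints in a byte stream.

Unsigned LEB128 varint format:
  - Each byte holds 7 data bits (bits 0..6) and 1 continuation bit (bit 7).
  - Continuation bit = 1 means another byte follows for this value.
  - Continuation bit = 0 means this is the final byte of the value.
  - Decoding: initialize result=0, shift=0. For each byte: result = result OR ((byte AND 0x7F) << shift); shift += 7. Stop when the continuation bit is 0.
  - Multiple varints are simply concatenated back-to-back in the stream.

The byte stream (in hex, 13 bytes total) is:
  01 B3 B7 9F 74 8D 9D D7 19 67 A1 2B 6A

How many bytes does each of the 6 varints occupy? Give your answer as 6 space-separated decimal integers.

  byte[0]=0x01 cont=0 payload=0x01=1: acc |= 1<<0 -> acc=1 shift=7 [end]
Varint 1: bytes[0:1] = 01 -> value 1 (1 byte(s))
  byte[1]=0xB3 cont=1 payload=0x33=51: acc |= 51<<0 -> acc=51 shift=7
  byte[2]=0xB7 cont=1 payload=0x37=55: acc |= 55<<7 -> acc=7091 shift=14
  byte[3]=0x9F cont=1 payload=0x1F=31: acc |= 31<<14 -> acc=514995 shift=21
  byte[4]=0x74 cont=0 payload=0x74=116: acc |= 116<<21 -> acc=243784627 shift=28 [end]
Varint 2: bytes[1:5] = B3 B7 9F 74 -> value 243784627 (4 byte(s))
  byte[5]=0x8D cont=1 payload=0x0D=13: acc |= 13<<0 -> acc=13 shift=7
  byte[6]=0x9D cont=1 payload=0x1D=29: acc |= 29<<7 -> acc=3725 shift=14
  byte[7]=0xD7 cont=1 payload=0x57=87: acc |= 87<<14 -> acc=1429133 shift=21
  byte[8]=0x19 cont=0 payload=0x19=25: acc |= 25<<21 -> acc=53857933 shift=28 [end]
Varint 3: bytes[5:9] = 8D 9D D7 19 -> value 53857933 (4 byte(s))
  byte[9]=0x67 cont=0 payload=0x67=103: acc |= 103<<0 -> acc=103 shift=7 [end]
Varint 4: bytes[9:10] = 67 -> value 103 (1 byte(s))
  byte[10]=0xA1 cont=1 payload=0x21=33: acc |= 33<<0 -> acc=33 shift=7
  byte[11]=0x2B cont=0 payload=0x2B=43: acc |= 43<<7 -> acc=5537 shift=14 [end]
Varint 5: bytes[10:12] = A1 2B -> value 5537 (2 byte(s))
  byte[12]=0x6A cont=0 payload=0x6A=106: acc |= 106<<0 -> acc=106 shift=7 [end]
Varint 6: bytes[12:13] = 6A -> value 106 (1 byte(s))

Answer: 1 4 4 1 2 1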